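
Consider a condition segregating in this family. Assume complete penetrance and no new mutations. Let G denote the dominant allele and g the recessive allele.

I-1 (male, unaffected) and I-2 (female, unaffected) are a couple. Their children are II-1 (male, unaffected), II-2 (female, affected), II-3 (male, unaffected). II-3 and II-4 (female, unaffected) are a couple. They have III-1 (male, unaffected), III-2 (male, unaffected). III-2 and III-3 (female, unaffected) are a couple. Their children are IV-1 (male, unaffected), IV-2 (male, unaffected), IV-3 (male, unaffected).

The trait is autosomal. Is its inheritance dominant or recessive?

recessive

I-1 and I-2 are both unaffected yet have an affected child II-2. Under dominance, an affected child requires at least one affected parent, so the trait cannot be dominant.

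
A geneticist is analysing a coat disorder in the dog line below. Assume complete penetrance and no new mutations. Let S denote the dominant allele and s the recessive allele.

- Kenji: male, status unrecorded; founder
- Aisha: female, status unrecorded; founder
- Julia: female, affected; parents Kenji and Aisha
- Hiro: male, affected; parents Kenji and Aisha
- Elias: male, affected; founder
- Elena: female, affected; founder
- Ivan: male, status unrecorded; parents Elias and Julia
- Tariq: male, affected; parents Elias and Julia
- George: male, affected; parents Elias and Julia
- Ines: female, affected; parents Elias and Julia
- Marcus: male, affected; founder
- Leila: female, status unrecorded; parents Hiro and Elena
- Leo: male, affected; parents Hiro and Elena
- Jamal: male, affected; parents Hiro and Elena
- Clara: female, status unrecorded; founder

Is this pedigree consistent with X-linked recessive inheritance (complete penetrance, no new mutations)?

A consistent assignment under X-linked recessive exists: Kenji X^s Y, Aisha X^S X^s, Julia X^s X^s, Hiro X^s Y, Elias X^s Y, Elena X^s X^s, Ivan X^s Y, Tariq X^s Y, George X^s Y, Ines X^s X^s, Marcus X^s Y, Leila X^s X^s, Leo X^s Y, Jamal X^s Y, Clara X^S X^S.
In this assignment every recorded phenotype matches its genotype and every non-founder's genotype is obtainable from its parents' genotypes, so the pedigree is consistent.

Yes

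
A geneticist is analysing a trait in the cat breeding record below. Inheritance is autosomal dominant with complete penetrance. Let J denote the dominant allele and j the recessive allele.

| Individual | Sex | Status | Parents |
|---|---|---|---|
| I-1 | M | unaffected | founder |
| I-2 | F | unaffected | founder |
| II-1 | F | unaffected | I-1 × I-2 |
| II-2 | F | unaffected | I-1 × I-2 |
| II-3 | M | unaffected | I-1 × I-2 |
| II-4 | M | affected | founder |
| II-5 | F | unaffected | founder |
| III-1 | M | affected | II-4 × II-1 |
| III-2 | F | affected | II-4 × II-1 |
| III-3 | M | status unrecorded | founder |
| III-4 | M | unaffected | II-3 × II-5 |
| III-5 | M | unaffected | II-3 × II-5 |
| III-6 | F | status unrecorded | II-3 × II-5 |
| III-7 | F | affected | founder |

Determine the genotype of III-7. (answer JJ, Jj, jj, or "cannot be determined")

III-7's phenotype allows JJ or Jj, and no parent or child forces a single allele at both positions; consistent genotype assignments exist with III-7 as JJ or Jj.

cannot be determined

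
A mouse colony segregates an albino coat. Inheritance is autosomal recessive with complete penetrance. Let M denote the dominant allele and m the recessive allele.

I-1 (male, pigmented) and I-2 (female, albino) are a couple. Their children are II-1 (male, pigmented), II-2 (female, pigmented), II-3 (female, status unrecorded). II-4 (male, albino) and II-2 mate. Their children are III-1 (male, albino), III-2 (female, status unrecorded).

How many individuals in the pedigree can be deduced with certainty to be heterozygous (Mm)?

2

Obligate heterozygotes: II-1 is pigmented so carries M and received m from I-2 (mm), so II-1 is Mm; II-2 is pigmented so carries M and received m from I-2 (mm), so II-2 is Mm.
Every other individual is either homozygous by phenotype or has at least one consistent homozygous assignment, so the count is 2.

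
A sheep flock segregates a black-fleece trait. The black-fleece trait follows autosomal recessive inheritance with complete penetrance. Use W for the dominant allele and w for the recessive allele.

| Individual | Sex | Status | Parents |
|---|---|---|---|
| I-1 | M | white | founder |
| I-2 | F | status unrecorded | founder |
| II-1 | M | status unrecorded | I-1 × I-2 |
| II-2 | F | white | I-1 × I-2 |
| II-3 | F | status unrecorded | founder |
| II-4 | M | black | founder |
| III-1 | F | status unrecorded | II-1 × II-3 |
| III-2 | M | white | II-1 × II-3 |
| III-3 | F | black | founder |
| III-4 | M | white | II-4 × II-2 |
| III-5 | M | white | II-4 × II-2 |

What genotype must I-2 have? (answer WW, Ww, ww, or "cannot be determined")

I-2's phenotype is unrecorded, and no parent or child forces a single allele at both positions; consistent genotype assignments exist with I-2 as WW or Ww or ww.

cannot be determined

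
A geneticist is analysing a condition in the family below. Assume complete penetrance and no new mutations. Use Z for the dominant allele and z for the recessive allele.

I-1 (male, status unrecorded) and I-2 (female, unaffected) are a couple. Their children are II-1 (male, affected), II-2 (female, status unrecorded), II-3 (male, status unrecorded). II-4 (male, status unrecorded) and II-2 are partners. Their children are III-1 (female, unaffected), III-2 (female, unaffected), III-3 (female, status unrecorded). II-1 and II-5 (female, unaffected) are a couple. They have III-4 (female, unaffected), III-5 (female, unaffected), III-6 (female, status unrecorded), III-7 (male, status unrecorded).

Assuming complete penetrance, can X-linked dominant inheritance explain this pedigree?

No

Under X-linked dominant, II-1 (affected, male) cannot arise from I-1 (unrecorded) × I-2 (unaffected).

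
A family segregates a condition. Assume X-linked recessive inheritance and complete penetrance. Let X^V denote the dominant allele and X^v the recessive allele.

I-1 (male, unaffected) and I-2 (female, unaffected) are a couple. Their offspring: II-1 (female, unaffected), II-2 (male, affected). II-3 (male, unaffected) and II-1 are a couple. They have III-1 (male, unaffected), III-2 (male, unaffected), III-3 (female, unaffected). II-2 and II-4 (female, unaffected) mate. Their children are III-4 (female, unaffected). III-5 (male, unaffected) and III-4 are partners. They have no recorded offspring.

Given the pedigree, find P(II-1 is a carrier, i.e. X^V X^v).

I-1 is unaffected, so I-1 is X^V Y.
I-2 is unaffected so carries V and passed v to II-2 (X^v Y), so I-2 is X^V X^v.
Their cross gives offspring ratios 1/2 X^V X^V : 1/2 X^V X^v. Conditioning on II-1 being unaffected, P(X^V X^v) = 1/2 / 1 = 1/2 before taking II-1's own offspring into account.
II-3 is unaffected, so II-3 is X^V Y.
Now use II-1's offspring. Probability of each recorded status — unaffected son III-1: 1/2 if II-1 is X^V X^v, 1 if X^V X^V; unaffected son III-2: 1/2 if II-1 is X^V X^v, 1 if X^V X^V. (III-3: equally likely either way, so uninformative.)
Bayes: P(X^V X^v) = 1/2·1/4 / (1/2·1/4 + 1/2·1) = 1/5.

1/5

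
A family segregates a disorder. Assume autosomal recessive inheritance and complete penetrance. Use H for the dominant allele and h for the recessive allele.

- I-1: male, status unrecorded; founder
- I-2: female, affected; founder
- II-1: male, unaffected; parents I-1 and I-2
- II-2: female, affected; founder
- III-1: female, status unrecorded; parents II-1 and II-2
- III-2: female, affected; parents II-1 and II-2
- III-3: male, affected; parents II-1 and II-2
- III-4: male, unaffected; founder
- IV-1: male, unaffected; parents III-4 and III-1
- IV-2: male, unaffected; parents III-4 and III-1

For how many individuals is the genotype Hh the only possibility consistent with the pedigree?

1

Obligate heterozygotes: II-1 is unaffected so carries H and received h from I-2 (hh), so II-1 is Hh.
Every other individual is either homozygous by phenotype or has at least one consistent homozygous assignment, so the count is 1.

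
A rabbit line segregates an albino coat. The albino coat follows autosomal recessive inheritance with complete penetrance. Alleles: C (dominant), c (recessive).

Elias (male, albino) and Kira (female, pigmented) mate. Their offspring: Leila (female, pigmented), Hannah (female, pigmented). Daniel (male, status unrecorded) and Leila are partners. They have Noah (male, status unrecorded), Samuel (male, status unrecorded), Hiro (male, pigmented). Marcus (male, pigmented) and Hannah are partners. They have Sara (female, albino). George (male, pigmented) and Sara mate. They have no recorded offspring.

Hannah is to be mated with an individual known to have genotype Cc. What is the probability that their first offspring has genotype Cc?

1/2

Hannah is pigmented so carries C and received c from Elias (cc), so Hannah is Cc.
The cross gives 1/4 CC : 1/2 Cc : 1/4 cc, so P(offspring has genotype Cc) = 1/2.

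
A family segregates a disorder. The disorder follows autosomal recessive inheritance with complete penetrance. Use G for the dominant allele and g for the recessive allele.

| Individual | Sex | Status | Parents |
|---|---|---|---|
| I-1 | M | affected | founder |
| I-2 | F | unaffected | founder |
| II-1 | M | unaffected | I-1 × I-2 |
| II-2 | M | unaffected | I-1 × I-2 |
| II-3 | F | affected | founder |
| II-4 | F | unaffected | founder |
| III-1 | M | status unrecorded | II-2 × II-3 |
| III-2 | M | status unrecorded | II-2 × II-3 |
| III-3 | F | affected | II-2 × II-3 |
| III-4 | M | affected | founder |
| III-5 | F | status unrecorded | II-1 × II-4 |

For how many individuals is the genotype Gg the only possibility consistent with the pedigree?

Obligate heterozygotes: II-1 is unaffected so carries G and received g from I-1 (gg), so II-1 is Gg; II-2 is unaffected so carries G and received g from I-1 (gg), so II-2 is Gg.
Every other individual is either homozygous by phenotype or has at least one consistent homozygous assignment, so the count is 2.

2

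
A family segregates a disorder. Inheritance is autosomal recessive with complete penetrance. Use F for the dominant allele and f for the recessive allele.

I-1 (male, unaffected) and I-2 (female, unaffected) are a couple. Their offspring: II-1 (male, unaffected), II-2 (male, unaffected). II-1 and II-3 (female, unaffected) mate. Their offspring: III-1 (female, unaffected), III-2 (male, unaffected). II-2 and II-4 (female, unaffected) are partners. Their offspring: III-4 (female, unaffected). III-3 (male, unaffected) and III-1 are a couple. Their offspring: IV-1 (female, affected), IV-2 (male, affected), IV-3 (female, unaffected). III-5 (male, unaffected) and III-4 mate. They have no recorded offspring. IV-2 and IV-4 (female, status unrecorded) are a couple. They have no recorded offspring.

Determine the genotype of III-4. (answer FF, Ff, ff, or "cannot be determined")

III-4's phenotype allows FF or Ff, and no parent or child forces a single allele at both positions; consistent genotype assignments exist with III-4 as FF or Ff.

cannot be determined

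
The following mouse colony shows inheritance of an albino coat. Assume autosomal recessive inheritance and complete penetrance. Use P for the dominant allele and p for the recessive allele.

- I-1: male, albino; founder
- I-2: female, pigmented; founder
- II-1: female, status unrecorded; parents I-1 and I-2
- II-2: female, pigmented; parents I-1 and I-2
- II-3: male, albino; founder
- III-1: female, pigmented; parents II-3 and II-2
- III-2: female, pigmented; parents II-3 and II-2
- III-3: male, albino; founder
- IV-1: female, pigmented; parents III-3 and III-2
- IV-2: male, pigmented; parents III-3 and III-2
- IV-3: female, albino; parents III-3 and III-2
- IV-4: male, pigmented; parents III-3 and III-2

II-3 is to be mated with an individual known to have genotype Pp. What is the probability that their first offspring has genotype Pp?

1/2

II-3 is albino, so II-3 is pp.
The cross gives 1/2 Pp : 1/2 pp, so P(offspring has genotype Pp) = 1/2.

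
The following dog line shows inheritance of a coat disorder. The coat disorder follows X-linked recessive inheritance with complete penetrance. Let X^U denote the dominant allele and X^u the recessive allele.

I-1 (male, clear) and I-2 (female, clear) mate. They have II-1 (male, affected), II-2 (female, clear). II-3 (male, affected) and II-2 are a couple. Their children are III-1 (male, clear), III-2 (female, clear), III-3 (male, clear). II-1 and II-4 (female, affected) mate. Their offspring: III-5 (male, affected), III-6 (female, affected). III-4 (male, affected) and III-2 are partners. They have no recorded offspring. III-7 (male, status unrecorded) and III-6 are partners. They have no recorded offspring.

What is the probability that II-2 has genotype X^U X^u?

I-1 is clear, so I-1 is X^U Y.
I-2 is clear so carries U and passed u to II-1 (X^u Y), so I-2 is X^U X^u.
Their cross gives offspring ratios 1/2 X^U X^U : 1/2 X^U X^u. Conditioning on II-2 being clear, P(X^U X^u) = 1/2 / 1 = 1/2 before taking II-2's own offspring into account.
II-3 is affected, so II-3 is X^u Y.
Now use II-2's offspring. Probability of each recorded status — clear son III-1: 1/2 if II-2 is X^U X^u, 1 if X^U X^U; clear daughter III-2: 1/2 if II-2 is X^U X^u, 1 if X^U X^U; clear son III-3: 1/2 if II-2 is X^U X^u, 1 if X^U X^U.
Bayes: P(X^U X^u) = 1/2·1/8 / (1/2·1/8 + 1/2·1) = 1/9.

1/9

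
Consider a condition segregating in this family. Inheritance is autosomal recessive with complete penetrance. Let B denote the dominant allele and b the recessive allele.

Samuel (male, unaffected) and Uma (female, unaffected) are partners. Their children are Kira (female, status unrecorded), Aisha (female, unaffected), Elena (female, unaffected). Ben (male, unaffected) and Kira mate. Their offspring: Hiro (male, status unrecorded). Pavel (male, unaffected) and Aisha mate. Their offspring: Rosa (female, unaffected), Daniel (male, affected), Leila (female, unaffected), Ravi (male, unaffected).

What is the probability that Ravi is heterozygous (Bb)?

Pavel is unaffected so carries B and passed b to Daniel (bb), so Pavel is Bb.
Aisha is unaffected so carries B and passed b to Daniel (bb), so Aisha is Bb.
Their cross gives offspring ratios 1/4 BB : 1/2 Bb : 1/4 bb. Conditioning on Ravi being unaffected, P(Bb) = 1/2 / 3/4 = 2/3.

2/3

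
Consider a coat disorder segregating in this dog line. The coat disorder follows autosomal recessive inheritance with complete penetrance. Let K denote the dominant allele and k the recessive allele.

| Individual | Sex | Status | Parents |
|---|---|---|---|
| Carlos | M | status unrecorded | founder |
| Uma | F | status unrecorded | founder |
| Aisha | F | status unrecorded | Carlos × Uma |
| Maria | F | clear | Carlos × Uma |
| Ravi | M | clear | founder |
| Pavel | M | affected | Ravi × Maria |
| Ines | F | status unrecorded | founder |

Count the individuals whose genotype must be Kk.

2

Obligate heterozygotes: Maria is clear so carries K and passed k to Pavel (kk), so Maria is Kk; Ravi is clear so carries K and passed k to Pavel (kk), so Ravi is Kk.
Every other individual is either homozygous by phenotype or has at least one consistent homozygous assignment, so the count is 2.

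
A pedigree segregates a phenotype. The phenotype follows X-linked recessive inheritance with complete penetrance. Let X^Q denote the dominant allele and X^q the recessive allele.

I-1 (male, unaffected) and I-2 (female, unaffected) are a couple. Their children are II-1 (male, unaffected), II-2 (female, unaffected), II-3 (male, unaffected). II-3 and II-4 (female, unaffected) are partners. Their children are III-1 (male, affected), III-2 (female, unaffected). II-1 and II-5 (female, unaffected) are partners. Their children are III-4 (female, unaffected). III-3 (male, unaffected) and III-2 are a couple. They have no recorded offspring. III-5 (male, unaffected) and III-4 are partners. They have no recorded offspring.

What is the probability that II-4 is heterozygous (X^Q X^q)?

1

II-4 is unaffected so carries Q and passed q to III-1 (X^q Y), so II-4 is X^Q X^q, giving P(X^Q X^q) = 1.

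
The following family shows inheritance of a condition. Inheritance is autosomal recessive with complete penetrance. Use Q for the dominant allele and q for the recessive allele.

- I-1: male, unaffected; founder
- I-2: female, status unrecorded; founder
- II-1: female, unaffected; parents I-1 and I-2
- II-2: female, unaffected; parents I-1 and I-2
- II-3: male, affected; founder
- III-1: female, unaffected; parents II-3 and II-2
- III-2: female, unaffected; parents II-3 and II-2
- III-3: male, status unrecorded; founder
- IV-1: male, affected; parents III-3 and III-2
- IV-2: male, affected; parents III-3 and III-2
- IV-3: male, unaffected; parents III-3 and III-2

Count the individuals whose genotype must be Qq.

Obligate heterozygotes: III-1 is unaffected so carries Q and received q from II-3 (qq), so III-1 is Qq; III-2 is unaffected so carries Q and received q from II-3 (qq), so III-2 is Qq.
Every other individual is either homozygous by phenotype or has at least one consistent homozygous assignment, so the count is 2.

2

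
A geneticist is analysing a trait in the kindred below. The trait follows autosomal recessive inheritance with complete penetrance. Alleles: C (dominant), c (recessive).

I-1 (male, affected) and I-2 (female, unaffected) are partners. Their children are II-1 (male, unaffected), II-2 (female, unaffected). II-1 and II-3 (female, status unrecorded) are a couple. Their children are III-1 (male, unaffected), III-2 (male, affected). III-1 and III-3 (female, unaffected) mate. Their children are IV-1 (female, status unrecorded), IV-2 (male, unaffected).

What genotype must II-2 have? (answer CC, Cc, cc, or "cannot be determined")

Cc

From phenotype alone, II-2 is CC or Cc.
II-2 is unaffected so carries C and received c from I-1 (cc), so II-2 is Cc.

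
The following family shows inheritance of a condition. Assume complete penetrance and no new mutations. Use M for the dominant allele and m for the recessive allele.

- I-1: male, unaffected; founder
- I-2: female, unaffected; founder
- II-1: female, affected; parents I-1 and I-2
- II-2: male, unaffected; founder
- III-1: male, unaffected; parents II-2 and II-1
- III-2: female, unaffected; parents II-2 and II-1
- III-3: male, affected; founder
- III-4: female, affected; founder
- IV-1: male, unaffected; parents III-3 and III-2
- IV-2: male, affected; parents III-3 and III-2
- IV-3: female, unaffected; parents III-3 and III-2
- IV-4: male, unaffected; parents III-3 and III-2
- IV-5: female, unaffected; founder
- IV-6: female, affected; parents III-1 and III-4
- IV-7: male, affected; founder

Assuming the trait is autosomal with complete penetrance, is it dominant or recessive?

recessive

I-1 and I-2 are both unaffected yet have an affected child II-1. Under dominance, an affected child requires at least one affected parent, so the trait cannot be dominant.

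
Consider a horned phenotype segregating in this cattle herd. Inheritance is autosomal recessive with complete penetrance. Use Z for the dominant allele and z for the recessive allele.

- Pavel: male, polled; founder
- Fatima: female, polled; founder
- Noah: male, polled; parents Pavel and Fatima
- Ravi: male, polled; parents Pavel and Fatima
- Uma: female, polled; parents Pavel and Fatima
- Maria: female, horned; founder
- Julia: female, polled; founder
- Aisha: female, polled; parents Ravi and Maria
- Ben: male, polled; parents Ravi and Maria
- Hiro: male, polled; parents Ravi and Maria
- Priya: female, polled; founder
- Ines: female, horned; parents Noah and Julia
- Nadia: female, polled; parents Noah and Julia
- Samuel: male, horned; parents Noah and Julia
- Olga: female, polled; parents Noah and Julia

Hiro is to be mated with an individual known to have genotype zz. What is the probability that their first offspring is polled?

1/2

Hiro is polled so carries Z and received z from Maria (zz), so Hiro is Zz.
The cross gives 1/2 Zz : 1/2 zz, so P(offspring is polled) = 1/2.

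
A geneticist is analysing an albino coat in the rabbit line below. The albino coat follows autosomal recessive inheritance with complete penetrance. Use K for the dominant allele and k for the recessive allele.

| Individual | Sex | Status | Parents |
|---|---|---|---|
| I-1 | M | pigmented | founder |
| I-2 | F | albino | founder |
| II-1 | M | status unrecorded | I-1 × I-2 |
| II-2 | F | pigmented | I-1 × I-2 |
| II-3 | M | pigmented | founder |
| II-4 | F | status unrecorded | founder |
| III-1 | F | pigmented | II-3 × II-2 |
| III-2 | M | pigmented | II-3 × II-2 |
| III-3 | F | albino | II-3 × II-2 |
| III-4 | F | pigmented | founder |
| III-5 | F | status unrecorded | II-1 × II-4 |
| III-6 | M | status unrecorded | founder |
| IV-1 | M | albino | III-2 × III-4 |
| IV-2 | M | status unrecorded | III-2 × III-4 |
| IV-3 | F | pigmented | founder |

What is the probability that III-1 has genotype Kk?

II-3 is pigmented so carries K and passed k to III-3 (kk), so II-3 is Kk.
II-2 is pigmented so carries K and received k from I-2 (kk), so II-2 is Kk.
Their cross gives offspring ratios 1/4 KK : 1/2 Kk : 1/4 kk. Conditioning on III-1 being pigmented, P(Kk) = 1/2 / 3/4 = 2/3.

2/3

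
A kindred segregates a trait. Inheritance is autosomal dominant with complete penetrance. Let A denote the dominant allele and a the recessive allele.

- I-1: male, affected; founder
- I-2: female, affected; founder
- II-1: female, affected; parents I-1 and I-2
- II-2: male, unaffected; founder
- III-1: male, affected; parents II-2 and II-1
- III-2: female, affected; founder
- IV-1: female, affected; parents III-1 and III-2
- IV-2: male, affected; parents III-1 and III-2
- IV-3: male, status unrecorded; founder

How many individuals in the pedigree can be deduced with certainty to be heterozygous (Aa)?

Obligate heterozygotes: III-1 is affected so carries A and received a from II-2 (aa), so III-1 is Aa.
Every other individual is either homozygous by phenotype or has at least one consistent homozygous assignment, so the count is 1.

1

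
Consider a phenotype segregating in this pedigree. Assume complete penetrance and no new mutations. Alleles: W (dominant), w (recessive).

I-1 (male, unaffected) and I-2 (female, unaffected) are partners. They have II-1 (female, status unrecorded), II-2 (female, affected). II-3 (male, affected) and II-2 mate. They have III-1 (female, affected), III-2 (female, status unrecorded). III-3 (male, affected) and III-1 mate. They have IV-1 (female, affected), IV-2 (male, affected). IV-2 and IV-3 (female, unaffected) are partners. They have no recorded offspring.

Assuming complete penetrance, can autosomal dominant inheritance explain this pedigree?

Under autosomal dominant, II-2 (affected, female) cannot arise from I-1 (unaffected) × I-2 (unaffected).

No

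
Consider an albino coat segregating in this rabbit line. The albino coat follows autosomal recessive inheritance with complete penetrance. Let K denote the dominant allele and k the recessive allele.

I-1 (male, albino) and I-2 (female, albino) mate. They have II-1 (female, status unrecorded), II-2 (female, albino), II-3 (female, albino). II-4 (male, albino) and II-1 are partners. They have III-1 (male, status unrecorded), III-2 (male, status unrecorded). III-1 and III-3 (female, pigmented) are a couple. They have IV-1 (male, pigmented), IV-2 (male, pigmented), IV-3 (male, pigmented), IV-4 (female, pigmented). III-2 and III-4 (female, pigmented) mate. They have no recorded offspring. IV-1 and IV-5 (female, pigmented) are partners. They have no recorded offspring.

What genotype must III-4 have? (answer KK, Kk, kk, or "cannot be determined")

III-4's phenotype allows KK or Kk, and no parent or child forces a single allele at both positions; consistent genotype assignments exist with III-4 as KK or Kk.

cannot be determined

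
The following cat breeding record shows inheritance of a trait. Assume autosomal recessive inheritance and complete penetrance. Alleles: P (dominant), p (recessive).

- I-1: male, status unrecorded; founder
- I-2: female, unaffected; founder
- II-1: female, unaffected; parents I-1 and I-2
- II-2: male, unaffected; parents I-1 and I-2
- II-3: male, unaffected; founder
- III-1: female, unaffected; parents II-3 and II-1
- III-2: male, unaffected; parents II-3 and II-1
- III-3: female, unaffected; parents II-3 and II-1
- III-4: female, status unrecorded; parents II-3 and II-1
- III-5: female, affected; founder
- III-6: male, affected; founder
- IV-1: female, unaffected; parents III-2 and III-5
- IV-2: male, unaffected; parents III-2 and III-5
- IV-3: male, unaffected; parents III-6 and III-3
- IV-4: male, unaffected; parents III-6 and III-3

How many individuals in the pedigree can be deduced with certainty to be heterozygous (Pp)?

Obligate heterozygotes: IV-1 is unaffected so carries P and received p from III-5 (pp), so IV-1 is Pp; IV-2 is unaffected so carries P and received p from III-5 (pp), so IV-2 is Pp; IV-3 is unaffected so carries P and received p from III-6 (pp), so IV-3 is Pp; IV-4 is unaffected so carries P and received p from III-6 (pp), so IV-4 is Pp.
Every other individual is either homozygous by phenotype or has at least one consistent homozygous assignment, so the count is 4.

4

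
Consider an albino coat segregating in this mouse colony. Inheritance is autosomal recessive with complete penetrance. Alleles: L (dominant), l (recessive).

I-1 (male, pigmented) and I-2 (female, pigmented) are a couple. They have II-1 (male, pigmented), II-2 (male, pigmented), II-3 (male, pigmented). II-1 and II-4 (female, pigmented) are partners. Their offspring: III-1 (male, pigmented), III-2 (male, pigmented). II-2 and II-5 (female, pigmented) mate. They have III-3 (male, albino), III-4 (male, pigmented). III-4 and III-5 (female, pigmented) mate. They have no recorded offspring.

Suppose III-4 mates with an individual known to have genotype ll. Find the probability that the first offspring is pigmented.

2/3

II-2 is pigmented so carries L and passed l to III-3 (ll), so II-2 is Ll.
II-5 is pigmented so carries L and passed l to III-3 (ll), so II-5 is Ll.
III-4 is a pigmented offspring of II-2 (Ll) × II-5 (Ll), whose cross gives 1/4 LL : 1/2 Ll : 1/4 ll; conditioning on being pigmented, III-4 is LL with probability 1/3, Ll with probability 2/3.
Summing over parental genotype combinations, P(offspring is pigmented) = 1/3·1 + 2/3·1/2 = 2/3.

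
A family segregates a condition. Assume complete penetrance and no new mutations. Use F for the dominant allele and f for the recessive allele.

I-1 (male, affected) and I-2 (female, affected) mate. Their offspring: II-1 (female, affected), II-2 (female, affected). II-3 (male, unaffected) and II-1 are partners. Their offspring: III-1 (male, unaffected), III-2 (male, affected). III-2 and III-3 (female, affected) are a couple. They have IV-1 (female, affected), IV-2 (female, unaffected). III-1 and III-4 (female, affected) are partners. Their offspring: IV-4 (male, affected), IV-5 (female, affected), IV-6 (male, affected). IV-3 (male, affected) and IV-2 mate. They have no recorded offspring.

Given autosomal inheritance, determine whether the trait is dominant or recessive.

III-2 and III-3 are both affected yet have an unaffected child IV-2. Under a recessive model two affected parents are homozygous and every child would be affected, so the trait cannot be recessive.

dominant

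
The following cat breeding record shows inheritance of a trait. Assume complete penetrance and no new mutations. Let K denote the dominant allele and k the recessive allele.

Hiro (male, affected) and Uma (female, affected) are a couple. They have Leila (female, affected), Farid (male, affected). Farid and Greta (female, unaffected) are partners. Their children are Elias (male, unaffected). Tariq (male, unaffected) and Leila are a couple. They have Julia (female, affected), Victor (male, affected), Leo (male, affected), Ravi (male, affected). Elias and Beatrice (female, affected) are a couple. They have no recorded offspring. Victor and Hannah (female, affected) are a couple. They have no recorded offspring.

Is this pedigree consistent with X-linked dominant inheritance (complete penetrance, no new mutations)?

A consistent assignment under X-linked dominant exists: Hiro X^K Y, Uma X^K X^K, Leila X^K X^K, Farid X^K Y, Greta X^k X^k, Tariq X^k Y, Elias X^k Y, Beatrice X^K X^K, Julia X^K X^k, Victor X^K Y, Leo X^K Y, Ravi X^K Y, Hannah X^K X^K.
In this assignment every recorded phenotype matches its genotype and every non-founder's genotype is obtainable from its parents' genotypes, so the pedigree is consistent.

Yes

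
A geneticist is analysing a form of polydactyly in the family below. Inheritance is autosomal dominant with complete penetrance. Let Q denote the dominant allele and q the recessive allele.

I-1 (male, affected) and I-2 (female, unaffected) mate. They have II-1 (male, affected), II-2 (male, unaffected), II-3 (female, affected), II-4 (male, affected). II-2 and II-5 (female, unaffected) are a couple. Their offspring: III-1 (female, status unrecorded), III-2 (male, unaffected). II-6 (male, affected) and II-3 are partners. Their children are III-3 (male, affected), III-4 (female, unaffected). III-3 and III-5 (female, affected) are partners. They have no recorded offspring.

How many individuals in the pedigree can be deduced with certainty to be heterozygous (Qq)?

5

Obligate heterozygotes: I-1 is affected so carries Q and passed q to II-2 (qq), so I-1 is Qq; II-1 is affected so carries Q and received q from I-2 (qq), so II-1 is Qq; II-3 is affected so carries Q and received q from I-2 (qq), so II-3 is Qq; II-4 is affected so carries Q and received q from I-2 (qq), so II-4 is Qq; II-6 is affected so carries Q and passed q to III-4 (qq), so II-6 is Qq.
Every other individual is either homozygous by phenotype or has at least one consistent homozygous assignment, so the count is 5.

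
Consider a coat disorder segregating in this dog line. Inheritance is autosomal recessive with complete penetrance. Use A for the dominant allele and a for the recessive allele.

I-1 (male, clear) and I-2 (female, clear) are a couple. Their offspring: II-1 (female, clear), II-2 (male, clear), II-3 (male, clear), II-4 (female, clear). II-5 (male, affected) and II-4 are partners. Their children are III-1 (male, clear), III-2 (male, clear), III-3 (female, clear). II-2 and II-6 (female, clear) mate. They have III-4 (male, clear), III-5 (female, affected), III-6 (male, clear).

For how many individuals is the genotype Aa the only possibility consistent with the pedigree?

5

Obligate heterozygotes: II-2 is clear so carries A and passed a to III-5 (aa), so II-2 is Aa; II-6 is clear so carries A and passed a to III-5 (aa), so II-6 is Aa; III-1 is clear so carries A and received a from II-5 (aa), so III-1 is Aa; III-2 is clear so carries A and received a from II-5 (aa), so III-2 is Aa; III-3 is clear so carries A and received a from II-5 (aa), so III-3 is Aa.
Every other individual is either homozygous by phenotype or has at least one consistent homozygous assignment, so the count is 5.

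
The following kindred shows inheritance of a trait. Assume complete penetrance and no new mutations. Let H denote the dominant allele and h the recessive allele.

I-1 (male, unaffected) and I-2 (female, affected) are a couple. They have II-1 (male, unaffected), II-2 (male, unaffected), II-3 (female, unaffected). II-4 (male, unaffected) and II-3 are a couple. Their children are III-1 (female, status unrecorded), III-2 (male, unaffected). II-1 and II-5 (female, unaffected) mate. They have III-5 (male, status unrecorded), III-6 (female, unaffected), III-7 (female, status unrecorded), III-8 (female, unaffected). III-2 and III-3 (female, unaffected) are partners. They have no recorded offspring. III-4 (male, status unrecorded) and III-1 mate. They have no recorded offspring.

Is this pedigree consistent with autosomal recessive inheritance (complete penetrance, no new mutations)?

A consistent assignment under autosomal recessive exists: I-1 HH, I-2 hh, II-1 Hh, II-2 Hh, II-3 Hh, II-4 HH, II-5 HH, III-1 HH, III-2 HH, III-3 HH, III-4 HH, III-5 HH, III-6 HH, III-7 HH, III-8 HH.
In this assignment every recorded phenotype matches its genotype and every non-founder's genotype is obtainable from its parents' genotypes, so the pedigree is consistent.

Yes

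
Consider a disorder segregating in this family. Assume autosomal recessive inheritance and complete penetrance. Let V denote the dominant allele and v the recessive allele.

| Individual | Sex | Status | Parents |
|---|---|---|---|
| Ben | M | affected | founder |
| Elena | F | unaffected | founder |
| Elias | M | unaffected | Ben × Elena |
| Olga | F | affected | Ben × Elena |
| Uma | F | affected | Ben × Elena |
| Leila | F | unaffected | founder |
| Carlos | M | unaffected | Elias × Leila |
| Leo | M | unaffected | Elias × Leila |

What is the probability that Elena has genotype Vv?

Elena is unaffected so carries V and passed v to Olga (vv), so Elena is Vv, giving P(Vv) = 1.

1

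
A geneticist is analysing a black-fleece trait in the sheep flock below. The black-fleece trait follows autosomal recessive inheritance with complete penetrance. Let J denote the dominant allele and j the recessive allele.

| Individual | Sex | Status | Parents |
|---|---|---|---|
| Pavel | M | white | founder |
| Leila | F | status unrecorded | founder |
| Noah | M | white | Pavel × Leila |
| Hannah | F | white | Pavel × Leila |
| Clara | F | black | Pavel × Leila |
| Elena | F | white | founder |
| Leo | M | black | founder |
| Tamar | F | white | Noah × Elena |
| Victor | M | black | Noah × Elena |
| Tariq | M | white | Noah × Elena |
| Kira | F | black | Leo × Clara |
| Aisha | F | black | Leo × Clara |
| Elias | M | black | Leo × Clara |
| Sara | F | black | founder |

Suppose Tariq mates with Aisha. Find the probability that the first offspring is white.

2/3

Noah is white so carries J and passed j to Victor (jj), so Noah is Jj.
Elena is white so carries J and passed j to Victor (jj), so Elena is Jj.
Tariq is a white offspring of Noah (Jj) × Elena (Jj), whose cross gives 1/4 JJ : 1/2 Jj : 1/4 jj; conditioning on being white, Tariq is JJ with probability 1/3, Jj with probability 2/3.
Aisha is black, so Aisha is jj.
Summing over parental genotype combinations, P(offspring is white) = 1/3·1 + 2/3·1/2 = 2/3.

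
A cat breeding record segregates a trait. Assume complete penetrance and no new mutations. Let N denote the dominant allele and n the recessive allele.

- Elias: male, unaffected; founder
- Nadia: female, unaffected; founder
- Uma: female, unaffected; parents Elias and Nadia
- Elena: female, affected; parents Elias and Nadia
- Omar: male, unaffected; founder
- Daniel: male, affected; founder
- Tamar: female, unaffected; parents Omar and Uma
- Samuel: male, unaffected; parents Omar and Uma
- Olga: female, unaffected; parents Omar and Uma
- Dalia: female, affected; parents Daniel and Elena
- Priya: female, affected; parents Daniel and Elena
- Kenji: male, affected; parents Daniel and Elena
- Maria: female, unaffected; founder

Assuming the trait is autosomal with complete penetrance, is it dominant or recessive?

recessive

Elias and Nadia are both unaffected yet have an affected child Elena. Under dominance, an affected child requires at least one affected parent, so the trait cannot be dominant.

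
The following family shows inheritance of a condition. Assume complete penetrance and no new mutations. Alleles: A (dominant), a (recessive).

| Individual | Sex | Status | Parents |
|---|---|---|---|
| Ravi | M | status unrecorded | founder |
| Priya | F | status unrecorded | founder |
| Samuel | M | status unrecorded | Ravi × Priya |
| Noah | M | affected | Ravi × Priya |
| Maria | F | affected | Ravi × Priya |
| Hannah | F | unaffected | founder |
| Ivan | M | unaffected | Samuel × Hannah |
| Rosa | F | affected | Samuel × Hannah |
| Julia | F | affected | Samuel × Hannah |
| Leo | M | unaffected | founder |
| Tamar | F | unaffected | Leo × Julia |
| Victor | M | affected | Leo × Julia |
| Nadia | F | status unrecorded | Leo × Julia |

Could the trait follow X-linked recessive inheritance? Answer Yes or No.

A consistent assignment under X-linked recessive exists: Ravi X^a Y, Priya X^A X^a, Samuel X^a Y, Noah X^a Y, Maria X^a X^a, Hannah X^A X^a, Ivan X^A Y, Rosa X^a X^a, Julia X^a X^a, Leo X^A Y, Tamar X^A X^a, Victor X^a Y, Nadia X^A X^a.
In this assignment every recorded phenotype matches its genotype and every non-founder's genotype is obtainable from its parents' genotypes, so the pedigree is consistent.

Yes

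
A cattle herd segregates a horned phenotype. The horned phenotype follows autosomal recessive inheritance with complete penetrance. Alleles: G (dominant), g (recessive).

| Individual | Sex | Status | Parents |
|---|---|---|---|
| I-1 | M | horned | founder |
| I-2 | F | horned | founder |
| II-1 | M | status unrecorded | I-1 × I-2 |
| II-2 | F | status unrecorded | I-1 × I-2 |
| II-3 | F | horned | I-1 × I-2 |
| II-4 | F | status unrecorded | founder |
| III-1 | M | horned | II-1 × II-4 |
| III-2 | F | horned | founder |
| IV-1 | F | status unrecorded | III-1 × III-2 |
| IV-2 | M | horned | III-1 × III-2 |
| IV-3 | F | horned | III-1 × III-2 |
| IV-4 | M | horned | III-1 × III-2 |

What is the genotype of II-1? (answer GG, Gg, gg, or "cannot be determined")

gg

From phenotype alone, II-1 is GG or Gg or gg.
II-1 received g from I-1 (gg) and received g from I-2 (gg), so II-1 is gg.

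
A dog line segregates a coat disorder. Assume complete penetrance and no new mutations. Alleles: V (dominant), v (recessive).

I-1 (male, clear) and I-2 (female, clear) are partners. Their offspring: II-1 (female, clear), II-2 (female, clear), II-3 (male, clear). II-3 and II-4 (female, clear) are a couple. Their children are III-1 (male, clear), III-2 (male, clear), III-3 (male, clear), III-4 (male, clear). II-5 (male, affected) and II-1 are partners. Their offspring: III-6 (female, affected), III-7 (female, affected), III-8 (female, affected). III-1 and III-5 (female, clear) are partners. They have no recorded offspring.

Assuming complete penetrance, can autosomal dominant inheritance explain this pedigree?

Yes

A consistent assignment under autosomal dominant exists: I-1 vv, I-2 vv, II-1 vv, II-2 vv, II-3 vv, II-4 vv, II-5 VV, III-1 vv, III-2 vv, III-3 vv, III-4 vv, III-5 vv, III-6 Vv, III-7 Vv, III-8 Vv.
In this assignment every recorded phenotype matches its genotype and every non-founder's genotype is obtainable from its parents' genotypes, so the pedigree is consistent.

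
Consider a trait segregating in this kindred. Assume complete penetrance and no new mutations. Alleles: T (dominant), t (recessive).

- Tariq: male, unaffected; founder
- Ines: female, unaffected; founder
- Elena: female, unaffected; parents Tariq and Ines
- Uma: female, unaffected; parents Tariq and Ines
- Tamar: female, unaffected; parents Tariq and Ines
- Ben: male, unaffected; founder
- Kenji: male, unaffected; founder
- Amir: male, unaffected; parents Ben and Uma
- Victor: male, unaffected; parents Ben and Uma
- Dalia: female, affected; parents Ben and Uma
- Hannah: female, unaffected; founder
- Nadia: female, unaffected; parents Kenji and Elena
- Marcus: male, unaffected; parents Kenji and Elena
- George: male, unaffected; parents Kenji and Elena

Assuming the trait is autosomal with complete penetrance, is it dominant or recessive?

recessive

Ben and Uma are both unaffected yet have an affected child Dalia. Under dominance, an affected child requires at least one affected parent, so the trait cannot be dominant.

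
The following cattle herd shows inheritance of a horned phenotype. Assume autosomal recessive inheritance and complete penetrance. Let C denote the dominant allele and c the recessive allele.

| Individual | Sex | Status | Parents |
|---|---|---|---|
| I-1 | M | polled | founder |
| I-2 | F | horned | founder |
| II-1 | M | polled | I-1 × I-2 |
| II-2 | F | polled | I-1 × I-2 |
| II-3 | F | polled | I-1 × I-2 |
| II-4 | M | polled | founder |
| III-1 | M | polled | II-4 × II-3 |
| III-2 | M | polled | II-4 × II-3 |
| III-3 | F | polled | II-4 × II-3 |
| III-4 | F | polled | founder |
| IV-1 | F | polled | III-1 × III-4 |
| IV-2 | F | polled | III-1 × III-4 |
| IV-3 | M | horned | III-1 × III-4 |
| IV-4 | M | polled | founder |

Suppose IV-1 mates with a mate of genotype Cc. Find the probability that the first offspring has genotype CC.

1/3

III-1 is polled so carries C and passed c to IV-3 (cc), so III-1 is Cc.
III-4 is polled so carries C and passed c to IV-3 (cc), so III-4 is Cc.
IV-1 is a polled offspring of III-1 (Cc) × III-4 (Cc), whose cross gives 1/4 CC : 1/2 Cc : 1/4 cc; conditioning on being polled, IV-1 is CC with probability 1/3, Cc with probability 2/3.
Summing over parental genotype combinations, P(offspring has genotype CC) = 1/3·1/2 + 2/3·1/4 = 1/3.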